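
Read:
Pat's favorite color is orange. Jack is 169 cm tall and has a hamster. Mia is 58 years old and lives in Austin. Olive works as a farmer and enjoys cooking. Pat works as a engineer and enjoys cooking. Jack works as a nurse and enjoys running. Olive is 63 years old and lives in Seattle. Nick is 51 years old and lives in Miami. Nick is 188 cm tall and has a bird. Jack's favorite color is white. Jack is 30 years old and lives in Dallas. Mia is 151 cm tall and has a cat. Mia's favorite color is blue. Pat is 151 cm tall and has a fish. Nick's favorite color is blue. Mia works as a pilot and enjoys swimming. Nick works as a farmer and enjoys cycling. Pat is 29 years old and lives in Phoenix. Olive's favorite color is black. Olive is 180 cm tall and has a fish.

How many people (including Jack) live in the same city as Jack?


Jack lives in Dallas. Count = 1

1


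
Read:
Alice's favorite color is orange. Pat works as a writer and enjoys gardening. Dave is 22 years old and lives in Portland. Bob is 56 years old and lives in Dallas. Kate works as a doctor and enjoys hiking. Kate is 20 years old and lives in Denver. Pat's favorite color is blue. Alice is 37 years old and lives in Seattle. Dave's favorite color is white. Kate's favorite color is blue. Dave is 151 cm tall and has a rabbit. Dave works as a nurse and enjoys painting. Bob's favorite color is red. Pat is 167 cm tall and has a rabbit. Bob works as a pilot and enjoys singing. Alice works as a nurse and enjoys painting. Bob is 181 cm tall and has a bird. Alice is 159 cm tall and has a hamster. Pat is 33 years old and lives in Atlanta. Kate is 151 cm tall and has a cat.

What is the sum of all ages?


56+22+33+37+20 = 168

168


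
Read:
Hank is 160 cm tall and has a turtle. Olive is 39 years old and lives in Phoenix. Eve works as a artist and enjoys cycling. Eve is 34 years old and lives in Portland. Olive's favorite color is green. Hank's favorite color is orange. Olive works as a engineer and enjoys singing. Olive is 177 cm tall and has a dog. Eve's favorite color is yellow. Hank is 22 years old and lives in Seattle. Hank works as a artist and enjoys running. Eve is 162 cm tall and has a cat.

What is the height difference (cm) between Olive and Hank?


|177 - 160| = 17

17


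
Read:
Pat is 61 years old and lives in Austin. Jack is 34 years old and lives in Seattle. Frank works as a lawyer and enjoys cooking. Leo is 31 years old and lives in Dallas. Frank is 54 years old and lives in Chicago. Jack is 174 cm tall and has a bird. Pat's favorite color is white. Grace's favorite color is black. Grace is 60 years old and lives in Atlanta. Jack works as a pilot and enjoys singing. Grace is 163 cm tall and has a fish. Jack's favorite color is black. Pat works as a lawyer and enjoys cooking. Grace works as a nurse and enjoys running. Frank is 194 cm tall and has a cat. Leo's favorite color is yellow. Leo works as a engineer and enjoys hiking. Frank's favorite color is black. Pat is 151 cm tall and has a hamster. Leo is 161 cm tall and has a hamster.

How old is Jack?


Jack is 34 years old

34


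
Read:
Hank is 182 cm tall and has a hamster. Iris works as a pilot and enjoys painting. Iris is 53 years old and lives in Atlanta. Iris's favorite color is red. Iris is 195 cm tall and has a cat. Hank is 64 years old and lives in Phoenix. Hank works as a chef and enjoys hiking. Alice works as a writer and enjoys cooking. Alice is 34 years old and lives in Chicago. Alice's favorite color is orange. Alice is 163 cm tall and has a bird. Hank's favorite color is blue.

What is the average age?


Sum=151, n=3, avg=50.33

50.33


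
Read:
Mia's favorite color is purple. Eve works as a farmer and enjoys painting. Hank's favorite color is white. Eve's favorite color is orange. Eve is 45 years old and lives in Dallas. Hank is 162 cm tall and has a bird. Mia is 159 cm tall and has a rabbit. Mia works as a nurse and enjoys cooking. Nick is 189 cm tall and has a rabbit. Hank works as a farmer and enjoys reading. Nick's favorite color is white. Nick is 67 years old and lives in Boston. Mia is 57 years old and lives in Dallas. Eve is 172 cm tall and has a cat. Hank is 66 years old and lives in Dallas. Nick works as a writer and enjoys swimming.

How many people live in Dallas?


Count in Dallas: 3

3


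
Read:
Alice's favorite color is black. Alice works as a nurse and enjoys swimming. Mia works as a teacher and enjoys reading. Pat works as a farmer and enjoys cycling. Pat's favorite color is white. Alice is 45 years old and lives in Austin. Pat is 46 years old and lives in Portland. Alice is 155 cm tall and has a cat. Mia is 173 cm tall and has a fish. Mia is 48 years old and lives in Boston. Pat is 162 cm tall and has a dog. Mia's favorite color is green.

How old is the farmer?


The farmer is Pat, age 46

46


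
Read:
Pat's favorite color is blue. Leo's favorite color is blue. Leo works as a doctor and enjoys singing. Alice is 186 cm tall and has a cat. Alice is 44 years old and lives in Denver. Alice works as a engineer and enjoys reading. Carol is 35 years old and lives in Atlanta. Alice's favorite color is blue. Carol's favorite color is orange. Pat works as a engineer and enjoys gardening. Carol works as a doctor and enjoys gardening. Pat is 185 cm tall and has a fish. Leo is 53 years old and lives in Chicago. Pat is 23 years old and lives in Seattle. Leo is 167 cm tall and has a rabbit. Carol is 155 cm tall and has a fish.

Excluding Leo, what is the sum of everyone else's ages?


Sum (excluding Leo): 102

102


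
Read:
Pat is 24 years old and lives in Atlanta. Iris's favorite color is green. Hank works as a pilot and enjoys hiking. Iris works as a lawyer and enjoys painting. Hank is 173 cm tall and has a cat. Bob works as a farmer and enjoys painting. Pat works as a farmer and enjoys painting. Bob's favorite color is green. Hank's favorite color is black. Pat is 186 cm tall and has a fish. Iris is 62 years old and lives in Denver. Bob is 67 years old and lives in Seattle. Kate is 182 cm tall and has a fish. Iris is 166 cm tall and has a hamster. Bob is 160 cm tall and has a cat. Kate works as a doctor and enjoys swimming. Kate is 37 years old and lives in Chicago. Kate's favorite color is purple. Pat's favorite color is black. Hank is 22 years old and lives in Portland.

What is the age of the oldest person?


Oldest: Bob at 67

67


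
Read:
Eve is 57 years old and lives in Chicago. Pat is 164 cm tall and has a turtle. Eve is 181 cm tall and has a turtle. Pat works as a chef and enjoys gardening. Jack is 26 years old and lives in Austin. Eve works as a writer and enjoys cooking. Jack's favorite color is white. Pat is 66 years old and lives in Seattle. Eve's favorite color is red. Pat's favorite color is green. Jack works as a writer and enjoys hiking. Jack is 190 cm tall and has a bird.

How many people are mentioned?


People: Jack, Eve, Pat. Count = 3

3


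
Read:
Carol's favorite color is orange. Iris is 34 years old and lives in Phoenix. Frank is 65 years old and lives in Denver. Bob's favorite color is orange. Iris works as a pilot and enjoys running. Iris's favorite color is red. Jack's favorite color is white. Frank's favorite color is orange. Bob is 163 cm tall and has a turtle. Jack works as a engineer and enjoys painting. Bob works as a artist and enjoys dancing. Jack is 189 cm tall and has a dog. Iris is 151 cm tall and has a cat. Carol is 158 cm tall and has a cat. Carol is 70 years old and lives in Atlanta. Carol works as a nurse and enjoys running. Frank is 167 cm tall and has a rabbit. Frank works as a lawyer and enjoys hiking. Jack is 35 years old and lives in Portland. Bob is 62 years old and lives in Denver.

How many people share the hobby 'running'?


Count: 2

2


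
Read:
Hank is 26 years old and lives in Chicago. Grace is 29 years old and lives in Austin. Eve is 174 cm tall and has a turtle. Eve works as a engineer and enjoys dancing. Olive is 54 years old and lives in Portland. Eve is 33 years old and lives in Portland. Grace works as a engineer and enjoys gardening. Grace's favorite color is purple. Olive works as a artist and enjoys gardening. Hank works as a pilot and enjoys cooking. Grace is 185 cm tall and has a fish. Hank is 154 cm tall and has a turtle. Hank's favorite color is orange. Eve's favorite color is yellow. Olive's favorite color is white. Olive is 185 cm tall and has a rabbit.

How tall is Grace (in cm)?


Grace is 185 cm tall

185


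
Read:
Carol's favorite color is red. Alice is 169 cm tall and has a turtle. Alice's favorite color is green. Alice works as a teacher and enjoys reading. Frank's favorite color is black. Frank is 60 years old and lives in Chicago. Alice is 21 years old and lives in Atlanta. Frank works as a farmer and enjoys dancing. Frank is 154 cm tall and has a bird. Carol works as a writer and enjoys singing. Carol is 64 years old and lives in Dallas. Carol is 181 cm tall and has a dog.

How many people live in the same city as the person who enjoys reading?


Person with hobby reading is Alice, city Atlanta. Count = 1

1


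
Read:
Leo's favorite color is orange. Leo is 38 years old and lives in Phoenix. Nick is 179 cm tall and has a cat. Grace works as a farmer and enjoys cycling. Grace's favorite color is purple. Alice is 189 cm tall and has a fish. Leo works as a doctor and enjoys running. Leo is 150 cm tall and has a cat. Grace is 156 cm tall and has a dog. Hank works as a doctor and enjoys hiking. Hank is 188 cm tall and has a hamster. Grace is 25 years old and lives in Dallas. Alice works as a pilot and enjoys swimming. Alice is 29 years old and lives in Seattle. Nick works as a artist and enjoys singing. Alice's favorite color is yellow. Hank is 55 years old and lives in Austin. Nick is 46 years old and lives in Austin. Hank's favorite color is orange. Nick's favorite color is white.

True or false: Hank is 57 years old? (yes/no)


Hank is actually 55. no

no


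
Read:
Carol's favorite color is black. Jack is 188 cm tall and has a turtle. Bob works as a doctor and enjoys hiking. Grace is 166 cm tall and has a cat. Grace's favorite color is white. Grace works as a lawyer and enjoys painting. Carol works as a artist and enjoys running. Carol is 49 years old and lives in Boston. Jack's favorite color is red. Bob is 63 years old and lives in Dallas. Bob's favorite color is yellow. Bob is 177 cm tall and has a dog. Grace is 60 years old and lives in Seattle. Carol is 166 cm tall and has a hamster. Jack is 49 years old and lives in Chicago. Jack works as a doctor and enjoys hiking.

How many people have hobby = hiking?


Count: 2

2


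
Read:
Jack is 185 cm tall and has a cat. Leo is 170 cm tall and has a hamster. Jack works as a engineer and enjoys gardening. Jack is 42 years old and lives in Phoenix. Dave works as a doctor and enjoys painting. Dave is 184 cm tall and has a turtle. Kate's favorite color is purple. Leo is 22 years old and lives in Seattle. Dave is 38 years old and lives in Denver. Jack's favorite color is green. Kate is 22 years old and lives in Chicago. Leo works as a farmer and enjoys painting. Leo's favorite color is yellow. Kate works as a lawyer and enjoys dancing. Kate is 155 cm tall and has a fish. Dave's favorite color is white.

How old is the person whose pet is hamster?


Person with pet=hamster is Leo, age 22

22


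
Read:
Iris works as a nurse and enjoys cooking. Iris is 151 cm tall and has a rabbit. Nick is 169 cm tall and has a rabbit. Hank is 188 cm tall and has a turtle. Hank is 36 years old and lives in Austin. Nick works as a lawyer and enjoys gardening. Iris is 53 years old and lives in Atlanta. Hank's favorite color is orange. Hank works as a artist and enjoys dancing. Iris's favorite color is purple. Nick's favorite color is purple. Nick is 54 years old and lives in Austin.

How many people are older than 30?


Filter: 3

3


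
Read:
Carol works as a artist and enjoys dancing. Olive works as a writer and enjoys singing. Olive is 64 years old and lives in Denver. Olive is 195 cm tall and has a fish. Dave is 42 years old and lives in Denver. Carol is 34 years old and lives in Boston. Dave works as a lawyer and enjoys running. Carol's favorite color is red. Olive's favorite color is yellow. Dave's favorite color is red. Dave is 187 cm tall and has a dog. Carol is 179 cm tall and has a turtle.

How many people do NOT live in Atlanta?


Not in Atlanta: 3

3


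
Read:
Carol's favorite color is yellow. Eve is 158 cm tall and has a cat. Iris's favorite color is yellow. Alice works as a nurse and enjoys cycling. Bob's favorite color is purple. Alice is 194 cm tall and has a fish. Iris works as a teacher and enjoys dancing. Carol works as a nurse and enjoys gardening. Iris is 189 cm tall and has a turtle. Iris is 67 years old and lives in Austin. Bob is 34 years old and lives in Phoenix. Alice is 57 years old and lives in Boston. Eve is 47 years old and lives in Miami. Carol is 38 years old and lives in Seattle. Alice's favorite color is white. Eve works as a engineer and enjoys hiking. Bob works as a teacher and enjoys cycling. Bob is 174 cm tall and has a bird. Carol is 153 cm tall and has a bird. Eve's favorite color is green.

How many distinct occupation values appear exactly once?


Unique occupation values: 1

1


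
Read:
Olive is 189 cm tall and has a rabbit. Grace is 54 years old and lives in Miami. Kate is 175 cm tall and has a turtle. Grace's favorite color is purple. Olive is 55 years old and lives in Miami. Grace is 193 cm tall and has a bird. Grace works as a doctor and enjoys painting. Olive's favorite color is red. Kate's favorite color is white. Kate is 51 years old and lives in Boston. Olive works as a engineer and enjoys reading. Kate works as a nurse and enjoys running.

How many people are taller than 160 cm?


Taller than 160: 3

3


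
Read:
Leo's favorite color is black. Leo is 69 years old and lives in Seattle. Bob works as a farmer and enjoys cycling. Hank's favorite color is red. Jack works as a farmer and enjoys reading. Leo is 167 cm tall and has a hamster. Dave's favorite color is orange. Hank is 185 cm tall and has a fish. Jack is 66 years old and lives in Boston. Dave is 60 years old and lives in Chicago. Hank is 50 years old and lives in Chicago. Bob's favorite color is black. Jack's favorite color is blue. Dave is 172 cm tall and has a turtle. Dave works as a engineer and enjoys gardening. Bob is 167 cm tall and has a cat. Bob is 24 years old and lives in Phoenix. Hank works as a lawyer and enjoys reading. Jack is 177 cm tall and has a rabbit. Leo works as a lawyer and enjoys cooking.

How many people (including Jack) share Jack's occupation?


Jack is a farmer. Count = 2

2


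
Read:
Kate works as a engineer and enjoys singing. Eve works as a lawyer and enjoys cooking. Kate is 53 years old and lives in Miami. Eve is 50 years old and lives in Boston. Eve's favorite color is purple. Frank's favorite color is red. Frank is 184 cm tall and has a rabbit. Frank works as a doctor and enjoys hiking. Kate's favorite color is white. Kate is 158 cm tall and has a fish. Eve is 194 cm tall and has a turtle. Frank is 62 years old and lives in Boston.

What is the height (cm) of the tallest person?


Tallest: Eve at 194 cm

194


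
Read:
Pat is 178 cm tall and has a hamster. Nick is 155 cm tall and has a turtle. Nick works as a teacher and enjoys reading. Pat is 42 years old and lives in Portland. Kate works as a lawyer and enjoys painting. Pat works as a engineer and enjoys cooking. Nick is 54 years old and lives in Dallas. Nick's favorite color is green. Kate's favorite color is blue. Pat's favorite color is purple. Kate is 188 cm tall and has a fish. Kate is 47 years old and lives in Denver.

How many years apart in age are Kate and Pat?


47 vs 42, diff = 5

5


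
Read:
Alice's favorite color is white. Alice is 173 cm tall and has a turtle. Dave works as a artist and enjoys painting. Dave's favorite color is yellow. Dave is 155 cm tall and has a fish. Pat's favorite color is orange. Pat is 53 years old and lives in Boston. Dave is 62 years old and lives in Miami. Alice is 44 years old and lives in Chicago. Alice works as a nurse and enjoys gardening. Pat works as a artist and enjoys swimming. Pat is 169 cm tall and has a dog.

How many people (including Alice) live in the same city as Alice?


Alice lives in Chicago. Count = 1

1


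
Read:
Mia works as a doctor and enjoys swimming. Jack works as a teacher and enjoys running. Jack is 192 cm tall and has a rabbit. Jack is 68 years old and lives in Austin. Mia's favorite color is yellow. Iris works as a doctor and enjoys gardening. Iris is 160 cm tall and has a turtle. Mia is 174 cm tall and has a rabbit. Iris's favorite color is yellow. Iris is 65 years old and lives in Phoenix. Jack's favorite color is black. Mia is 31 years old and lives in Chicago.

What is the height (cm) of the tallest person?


Tallest: Jack at 192 cm

192


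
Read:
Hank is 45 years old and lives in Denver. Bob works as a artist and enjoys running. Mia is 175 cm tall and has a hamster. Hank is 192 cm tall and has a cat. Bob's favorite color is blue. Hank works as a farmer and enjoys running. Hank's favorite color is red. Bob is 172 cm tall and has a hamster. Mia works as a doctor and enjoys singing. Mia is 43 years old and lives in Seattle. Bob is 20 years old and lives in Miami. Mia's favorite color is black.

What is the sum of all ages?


43+20+45 = 108

108


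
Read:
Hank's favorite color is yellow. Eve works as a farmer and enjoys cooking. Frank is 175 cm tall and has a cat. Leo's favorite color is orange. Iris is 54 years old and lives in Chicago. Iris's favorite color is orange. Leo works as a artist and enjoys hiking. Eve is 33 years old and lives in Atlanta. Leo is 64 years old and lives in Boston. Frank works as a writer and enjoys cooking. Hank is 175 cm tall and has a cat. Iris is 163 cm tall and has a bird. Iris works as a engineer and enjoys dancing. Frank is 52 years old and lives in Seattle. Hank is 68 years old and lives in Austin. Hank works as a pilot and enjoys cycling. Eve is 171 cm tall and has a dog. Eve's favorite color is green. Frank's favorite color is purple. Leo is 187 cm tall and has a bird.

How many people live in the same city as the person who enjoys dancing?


Person with hobby dancing is Iris, city Chicago. Count = 1

1


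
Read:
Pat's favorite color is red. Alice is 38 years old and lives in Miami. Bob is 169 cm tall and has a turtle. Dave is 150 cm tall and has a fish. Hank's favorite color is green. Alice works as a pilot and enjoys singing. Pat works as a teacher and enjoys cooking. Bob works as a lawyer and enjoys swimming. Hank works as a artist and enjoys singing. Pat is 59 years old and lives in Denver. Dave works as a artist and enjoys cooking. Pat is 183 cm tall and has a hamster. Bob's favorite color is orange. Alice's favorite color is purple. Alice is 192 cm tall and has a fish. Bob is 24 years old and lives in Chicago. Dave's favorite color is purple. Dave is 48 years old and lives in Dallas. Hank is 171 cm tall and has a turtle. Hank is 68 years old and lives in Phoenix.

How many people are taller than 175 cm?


Taller than 175: 2

2


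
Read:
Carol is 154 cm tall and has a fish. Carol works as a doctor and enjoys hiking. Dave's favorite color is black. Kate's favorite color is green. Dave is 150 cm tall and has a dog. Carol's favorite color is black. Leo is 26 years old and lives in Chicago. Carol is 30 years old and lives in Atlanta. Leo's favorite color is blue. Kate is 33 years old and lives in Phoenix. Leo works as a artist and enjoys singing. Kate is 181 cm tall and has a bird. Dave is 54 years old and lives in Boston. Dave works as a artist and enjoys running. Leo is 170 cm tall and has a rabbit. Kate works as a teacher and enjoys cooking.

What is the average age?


Sum=143, n=4, avg=35.75

35.75


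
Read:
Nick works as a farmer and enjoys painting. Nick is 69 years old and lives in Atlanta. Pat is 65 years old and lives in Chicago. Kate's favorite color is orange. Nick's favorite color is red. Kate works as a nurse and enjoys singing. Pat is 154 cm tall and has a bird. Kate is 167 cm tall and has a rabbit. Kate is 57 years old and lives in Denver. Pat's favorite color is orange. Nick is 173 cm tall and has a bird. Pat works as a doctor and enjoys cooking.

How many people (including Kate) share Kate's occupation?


Kate is a nurse. Count = 1

1


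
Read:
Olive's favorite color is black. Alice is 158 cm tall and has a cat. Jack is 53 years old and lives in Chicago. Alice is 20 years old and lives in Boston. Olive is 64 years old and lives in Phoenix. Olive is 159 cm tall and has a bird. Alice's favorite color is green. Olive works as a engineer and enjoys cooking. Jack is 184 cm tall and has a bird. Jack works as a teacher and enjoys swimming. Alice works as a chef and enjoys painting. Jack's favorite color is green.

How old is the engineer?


The engineer is Olive, age 64

64


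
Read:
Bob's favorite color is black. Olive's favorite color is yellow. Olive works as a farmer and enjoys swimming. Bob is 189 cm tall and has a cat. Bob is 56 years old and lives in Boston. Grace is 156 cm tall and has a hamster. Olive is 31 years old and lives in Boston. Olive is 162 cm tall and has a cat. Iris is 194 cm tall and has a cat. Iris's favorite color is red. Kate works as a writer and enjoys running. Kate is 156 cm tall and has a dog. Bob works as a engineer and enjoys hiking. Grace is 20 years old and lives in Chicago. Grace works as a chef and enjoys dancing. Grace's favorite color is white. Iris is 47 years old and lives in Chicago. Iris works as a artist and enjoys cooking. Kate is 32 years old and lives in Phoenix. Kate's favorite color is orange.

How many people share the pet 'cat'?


Count: 3

3


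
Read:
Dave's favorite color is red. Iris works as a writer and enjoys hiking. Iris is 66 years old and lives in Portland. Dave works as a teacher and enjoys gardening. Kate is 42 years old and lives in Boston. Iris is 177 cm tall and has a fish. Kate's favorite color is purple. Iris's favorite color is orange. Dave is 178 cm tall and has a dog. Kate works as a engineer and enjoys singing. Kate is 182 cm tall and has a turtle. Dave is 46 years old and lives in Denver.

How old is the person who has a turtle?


Person with turtle is Kate, age 42

42


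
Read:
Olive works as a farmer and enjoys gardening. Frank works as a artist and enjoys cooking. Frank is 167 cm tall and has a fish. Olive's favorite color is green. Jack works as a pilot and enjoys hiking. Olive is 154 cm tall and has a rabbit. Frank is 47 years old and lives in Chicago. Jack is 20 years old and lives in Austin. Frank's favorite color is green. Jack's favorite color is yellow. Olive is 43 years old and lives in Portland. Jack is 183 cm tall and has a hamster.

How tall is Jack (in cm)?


Jack is 183 cm tall

183


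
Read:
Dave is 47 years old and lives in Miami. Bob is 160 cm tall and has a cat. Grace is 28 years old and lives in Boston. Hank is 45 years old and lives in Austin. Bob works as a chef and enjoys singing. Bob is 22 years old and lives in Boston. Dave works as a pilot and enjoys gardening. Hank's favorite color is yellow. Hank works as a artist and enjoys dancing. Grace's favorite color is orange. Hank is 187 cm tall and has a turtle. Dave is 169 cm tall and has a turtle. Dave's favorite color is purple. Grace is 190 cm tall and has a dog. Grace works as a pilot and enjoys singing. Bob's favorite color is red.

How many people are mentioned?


People: Bob, Hank, Grace, Dave. Count = 4

4


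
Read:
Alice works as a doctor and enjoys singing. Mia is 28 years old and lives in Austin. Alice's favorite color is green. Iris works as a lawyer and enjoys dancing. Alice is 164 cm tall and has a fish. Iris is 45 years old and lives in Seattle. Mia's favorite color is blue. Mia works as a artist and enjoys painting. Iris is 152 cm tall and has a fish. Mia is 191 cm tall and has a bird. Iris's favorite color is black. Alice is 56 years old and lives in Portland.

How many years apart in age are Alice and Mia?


56 vs 28, diff = 28

28


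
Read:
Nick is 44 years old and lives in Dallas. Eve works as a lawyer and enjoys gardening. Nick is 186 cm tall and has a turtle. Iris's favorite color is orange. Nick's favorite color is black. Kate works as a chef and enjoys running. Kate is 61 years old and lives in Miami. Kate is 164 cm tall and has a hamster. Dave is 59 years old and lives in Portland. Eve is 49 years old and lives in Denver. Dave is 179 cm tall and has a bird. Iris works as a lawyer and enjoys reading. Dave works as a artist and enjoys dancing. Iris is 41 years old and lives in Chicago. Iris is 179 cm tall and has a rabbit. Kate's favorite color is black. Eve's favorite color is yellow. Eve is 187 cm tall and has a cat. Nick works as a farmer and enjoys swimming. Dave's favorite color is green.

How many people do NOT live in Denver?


Not in Denver: 4

4


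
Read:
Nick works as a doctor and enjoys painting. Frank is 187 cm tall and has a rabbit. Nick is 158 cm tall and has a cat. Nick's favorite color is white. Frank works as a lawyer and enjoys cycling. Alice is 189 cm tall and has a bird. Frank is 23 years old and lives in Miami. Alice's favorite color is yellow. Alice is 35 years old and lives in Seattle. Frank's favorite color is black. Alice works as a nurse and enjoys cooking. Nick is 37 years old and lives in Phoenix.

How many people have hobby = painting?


Count: 1

1


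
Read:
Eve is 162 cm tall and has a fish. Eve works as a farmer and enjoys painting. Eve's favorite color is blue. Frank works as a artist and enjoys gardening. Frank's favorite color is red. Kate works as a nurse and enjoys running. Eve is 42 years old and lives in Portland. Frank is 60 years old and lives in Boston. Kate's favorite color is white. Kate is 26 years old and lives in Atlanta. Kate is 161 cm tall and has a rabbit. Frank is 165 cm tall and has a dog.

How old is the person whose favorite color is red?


Person with favorite color=red is Frank, age 60

60


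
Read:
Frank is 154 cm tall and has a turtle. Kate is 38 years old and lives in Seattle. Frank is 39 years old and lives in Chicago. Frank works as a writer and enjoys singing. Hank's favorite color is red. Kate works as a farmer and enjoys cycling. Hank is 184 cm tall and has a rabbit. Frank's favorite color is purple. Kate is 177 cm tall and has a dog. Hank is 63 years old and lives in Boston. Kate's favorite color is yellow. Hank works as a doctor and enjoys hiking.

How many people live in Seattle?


Count in Seattle: 1

1


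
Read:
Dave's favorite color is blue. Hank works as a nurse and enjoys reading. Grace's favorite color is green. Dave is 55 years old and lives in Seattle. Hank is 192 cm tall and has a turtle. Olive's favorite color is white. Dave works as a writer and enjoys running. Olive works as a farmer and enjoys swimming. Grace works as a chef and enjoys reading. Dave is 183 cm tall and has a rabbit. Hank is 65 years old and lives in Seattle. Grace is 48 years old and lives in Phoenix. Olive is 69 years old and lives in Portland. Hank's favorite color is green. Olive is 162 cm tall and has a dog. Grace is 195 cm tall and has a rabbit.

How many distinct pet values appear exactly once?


Unique pet values: 2

2


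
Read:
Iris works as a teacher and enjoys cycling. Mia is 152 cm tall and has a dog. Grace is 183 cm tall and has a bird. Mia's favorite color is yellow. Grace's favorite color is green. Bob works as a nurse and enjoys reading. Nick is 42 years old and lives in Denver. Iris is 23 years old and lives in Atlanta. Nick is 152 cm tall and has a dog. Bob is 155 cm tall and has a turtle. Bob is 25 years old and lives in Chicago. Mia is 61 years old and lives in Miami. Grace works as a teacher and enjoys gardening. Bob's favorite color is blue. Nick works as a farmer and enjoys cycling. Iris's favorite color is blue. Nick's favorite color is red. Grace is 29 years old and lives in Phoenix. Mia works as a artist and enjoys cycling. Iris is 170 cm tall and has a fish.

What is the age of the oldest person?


Oldest: Mia at 61

61


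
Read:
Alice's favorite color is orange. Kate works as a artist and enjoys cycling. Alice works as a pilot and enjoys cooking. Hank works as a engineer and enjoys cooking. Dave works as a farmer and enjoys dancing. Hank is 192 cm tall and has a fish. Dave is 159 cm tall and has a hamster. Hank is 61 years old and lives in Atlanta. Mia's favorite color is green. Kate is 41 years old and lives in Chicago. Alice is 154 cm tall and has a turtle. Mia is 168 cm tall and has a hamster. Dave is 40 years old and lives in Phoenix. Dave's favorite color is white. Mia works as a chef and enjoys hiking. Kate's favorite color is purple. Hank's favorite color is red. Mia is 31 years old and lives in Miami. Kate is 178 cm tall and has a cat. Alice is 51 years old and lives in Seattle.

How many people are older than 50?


Filter: 2

2


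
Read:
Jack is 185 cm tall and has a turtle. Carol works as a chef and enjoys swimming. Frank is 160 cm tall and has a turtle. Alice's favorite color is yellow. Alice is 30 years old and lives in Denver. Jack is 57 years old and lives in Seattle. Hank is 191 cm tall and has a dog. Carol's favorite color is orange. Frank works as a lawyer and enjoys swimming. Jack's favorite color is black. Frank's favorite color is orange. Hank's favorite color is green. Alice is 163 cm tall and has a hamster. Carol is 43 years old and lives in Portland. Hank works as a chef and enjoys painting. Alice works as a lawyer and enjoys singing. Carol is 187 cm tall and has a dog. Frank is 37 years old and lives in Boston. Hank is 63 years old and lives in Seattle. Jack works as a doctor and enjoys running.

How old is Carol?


Carol is 43 years old

43


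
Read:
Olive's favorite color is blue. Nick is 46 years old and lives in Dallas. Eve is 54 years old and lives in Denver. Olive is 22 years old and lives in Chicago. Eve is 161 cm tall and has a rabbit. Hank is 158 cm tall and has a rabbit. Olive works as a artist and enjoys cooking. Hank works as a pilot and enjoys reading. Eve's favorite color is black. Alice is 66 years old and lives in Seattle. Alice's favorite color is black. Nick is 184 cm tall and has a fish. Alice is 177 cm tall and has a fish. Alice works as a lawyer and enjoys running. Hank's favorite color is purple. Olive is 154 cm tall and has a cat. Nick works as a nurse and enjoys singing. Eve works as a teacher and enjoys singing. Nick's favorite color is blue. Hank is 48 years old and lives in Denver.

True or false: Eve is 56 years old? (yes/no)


Eve is actually 54. no

no


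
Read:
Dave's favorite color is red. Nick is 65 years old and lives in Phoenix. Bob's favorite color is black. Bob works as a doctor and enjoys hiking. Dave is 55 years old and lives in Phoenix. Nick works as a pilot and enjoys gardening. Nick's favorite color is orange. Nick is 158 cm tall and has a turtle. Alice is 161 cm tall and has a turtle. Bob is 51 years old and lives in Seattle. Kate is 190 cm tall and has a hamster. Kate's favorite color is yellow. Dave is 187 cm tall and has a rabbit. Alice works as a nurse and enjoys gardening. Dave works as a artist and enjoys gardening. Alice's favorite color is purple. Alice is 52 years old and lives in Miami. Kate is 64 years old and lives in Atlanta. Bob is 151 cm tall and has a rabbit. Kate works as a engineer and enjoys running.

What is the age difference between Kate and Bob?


|64 - 51| = 13

13


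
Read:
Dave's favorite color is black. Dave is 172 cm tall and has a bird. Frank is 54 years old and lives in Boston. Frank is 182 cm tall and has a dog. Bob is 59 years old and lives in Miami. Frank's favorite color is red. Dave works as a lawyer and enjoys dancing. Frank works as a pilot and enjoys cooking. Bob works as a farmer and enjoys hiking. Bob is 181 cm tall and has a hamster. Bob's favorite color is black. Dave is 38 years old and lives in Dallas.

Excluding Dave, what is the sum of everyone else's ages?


Sum (excluding Dave): 113

113


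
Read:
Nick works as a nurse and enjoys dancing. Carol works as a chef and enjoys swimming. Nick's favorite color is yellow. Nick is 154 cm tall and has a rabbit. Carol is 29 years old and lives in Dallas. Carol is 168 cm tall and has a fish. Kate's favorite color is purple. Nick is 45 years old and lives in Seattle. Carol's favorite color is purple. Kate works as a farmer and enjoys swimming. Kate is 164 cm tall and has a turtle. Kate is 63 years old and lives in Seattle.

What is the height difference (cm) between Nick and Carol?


|154 - 168| = 14

14


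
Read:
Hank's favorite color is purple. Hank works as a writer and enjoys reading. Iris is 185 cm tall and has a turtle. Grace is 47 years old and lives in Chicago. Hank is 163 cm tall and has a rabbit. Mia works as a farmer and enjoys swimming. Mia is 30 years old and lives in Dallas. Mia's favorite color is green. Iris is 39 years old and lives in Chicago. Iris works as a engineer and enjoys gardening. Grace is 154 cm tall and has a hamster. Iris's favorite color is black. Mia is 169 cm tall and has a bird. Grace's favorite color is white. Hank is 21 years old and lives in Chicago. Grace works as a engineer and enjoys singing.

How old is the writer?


The writer is Hank, age 21

21


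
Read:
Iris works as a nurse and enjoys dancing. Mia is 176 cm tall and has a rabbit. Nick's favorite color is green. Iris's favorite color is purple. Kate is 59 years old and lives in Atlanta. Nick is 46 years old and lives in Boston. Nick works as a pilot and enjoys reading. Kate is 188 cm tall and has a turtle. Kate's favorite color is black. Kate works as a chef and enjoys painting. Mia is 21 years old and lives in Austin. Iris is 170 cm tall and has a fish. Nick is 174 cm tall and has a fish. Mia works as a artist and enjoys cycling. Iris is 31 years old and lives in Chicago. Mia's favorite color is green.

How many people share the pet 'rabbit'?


Count: 1

1


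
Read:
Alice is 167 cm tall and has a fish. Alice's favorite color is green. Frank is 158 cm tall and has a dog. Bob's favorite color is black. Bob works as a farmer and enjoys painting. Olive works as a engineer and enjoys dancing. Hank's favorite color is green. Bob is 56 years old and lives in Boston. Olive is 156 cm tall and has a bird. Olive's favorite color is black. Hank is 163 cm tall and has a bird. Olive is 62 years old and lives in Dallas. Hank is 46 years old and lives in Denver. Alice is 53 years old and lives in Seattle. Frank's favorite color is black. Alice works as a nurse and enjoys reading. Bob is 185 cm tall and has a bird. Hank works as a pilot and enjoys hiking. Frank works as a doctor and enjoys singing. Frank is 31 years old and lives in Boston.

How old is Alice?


Alice is 53 years old

53


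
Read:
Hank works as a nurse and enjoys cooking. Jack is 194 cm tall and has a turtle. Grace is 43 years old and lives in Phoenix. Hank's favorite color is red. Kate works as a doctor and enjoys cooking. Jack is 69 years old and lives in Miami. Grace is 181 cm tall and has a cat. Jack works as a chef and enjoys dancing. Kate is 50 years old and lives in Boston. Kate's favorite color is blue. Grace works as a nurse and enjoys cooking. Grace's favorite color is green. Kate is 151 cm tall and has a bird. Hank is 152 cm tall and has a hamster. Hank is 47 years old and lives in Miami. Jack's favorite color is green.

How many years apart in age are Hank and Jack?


47 vs 69, diff = 22

22


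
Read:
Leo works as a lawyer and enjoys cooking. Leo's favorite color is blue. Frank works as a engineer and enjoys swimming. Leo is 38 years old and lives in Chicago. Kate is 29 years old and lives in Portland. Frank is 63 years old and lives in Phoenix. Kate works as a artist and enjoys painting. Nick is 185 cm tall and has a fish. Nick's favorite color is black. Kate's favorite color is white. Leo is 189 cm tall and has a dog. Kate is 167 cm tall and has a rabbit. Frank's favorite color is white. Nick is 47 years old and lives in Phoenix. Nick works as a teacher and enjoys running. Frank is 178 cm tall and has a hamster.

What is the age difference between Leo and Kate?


|38 - 29| = 9

9


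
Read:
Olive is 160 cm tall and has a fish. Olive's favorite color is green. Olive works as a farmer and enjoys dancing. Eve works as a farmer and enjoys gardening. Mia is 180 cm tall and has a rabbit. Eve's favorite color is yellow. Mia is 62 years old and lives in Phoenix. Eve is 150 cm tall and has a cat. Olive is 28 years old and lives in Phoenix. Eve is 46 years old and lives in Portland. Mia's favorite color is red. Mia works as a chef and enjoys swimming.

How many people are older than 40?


Filter: 2

2


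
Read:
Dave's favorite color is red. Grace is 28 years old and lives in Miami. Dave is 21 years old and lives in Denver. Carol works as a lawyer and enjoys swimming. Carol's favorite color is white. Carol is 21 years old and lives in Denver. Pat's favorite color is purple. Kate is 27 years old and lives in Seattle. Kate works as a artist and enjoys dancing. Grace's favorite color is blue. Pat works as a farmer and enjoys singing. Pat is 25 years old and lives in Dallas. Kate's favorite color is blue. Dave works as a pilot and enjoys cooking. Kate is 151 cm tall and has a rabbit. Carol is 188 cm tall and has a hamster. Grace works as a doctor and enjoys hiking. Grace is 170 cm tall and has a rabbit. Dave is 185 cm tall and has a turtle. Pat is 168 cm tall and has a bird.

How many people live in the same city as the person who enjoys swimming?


Person with hobby swimming is Carol, city Denver. Count = 2

2


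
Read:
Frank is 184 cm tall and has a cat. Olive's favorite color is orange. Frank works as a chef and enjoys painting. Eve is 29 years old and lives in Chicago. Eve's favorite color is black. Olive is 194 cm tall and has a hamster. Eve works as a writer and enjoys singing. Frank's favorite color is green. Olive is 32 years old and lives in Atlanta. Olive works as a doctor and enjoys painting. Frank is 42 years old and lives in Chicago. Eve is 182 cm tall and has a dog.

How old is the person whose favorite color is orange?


Person with favorite color=orange is Olive, age 32

32


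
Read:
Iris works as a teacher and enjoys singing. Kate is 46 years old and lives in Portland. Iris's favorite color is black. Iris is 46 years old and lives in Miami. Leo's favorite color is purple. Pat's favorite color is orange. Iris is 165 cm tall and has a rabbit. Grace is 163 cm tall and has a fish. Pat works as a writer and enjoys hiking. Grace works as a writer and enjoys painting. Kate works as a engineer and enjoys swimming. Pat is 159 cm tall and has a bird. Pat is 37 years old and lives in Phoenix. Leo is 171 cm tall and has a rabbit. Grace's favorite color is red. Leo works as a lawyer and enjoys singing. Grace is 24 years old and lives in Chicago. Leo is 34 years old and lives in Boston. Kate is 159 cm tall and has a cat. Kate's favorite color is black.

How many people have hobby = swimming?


Count: 1

1


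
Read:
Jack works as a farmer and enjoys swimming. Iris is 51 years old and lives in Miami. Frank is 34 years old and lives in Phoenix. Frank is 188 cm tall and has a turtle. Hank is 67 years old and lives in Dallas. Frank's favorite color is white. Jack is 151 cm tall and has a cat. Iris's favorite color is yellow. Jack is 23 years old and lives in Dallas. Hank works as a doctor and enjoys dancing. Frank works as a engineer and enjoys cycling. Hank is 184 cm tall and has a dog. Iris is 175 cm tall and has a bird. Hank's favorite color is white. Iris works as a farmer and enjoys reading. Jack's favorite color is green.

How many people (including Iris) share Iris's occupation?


Iris is a farmer. Count = 2

2


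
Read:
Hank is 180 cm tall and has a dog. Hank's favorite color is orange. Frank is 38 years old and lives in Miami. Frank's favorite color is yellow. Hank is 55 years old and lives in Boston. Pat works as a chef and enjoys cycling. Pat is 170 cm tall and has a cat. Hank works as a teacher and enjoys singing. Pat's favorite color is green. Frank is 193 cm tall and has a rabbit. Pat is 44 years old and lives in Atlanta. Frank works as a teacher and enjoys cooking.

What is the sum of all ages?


38+55+44 = 137

137
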